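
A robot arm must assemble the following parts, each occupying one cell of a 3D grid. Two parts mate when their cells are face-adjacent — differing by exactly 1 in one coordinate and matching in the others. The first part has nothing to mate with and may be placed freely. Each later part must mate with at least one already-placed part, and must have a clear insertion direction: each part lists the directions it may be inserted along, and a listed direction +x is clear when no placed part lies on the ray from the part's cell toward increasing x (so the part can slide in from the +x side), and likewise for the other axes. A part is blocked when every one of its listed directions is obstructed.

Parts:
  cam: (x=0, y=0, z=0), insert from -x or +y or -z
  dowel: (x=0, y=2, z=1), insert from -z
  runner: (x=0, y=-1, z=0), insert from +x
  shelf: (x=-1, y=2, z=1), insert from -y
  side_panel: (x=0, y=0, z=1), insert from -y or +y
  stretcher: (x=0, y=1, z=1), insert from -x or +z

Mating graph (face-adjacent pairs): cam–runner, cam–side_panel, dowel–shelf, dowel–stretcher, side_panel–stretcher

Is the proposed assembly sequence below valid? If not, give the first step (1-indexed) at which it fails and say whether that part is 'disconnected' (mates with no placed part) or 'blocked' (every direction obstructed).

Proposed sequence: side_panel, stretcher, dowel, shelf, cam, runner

1. side_panel@(0, 0, 1) [-y clear] — {side_panel}
2. stretcher@(0, 1, 1) [-x clear] — {side_panel, stretcher}
3. dowel@(0, 2, 1) [-z clear] — {dowel, side_panel, stretcher}
4. shelf@(-1, 2, 1) [-y clear] — {dowel, shelf, side_panel, stretcher}
5. cam@(0, 0, 0) [-x clear] — {cam, dowel, shelf, side_panel, stretcher}
6. runner@(0, -1, 0) [+x clear] — {cam, dowel, runner, shelf, side_panel, stretcher}

Valid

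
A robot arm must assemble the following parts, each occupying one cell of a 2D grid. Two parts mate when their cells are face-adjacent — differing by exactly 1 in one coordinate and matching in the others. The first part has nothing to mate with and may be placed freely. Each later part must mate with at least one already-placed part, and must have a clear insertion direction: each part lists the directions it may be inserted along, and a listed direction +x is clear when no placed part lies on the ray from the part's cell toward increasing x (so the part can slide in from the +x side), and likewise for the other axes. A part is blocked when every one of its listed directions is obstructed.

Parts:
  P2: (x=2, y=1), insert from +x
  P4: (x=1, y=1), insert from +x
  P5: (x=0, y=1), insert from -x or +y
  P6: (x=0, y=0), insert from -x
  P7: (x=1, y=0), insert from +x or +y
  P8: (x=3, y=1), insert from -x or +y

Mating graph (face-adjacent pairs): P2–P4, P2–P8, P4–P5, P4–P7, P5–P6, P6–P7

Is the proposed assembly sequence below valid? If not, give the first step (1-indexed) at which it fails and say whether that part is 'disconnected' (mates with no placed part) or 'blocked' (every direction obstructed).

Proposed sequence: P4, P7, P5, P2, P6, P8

1. P4@(1, 1) [+x clear] — {P4}
2. P7@(1, 0) [+x clear] — {P4, P7}
3. P5@(0, 1) [-x clear] — {P4, P5, P7}
4. P2@(2, 1) [+x clear] — {P2, P4, P5, P7}
5. P6@(0, 0) [-x clear] — {P2, P4, P5, P6, P7}
6. P8@(3, 1) [+y clear] — {P2, P4, P5, P6, P7, P8}

Valid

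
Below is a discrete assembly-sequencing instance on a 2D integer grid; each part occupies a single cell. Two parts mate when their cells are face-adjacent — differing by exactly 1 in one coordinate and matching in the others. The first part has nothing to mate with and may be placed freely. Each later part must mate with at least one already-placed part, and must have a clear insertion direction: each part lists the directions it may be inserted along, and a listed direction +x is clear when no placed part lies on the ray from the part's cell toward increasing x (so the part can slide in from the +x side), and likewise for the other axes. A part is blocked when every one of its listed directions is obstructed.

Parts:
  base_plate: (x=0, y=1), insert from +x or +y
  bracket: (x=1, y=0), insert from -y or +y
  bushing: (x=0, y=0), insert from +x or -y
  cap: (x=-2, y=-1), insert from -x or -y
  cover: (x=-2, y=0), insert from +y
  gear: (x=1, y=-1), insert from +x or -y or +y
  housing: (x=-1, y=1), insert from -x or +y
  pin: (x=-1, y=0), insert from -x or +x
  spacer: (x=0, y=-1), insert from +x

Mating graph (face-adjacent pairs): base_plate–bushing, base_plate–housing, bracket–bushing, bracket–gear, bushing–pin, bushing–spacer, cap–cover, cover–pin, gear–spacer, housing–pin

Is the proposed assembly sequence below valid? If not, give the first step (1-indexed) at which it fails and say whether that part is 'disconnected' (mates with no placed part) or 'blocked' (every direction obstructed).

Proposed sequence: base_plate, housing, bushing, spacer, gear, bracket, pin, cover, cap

Valid

1. base_plate@(0, 1) [+x clear] — {base_plate}
2. housing@(-1, 1) [-x clear] — {base_plate, housing}
3. bushing@(0, 0) [+x clear] — {base_plate, bushing, housing}
4. spacer@(0, -1) [+x clear] — {base_plate, bushing, housing, spacer}
5. gear@(1, -1) [+x clear] — {base_plate, bushing, gear, housing, spacer}
6. bracket@(1, 0) [+y clear] — {base_plate, bracket, bushing, gear, housing, spacer}
7. pin@(-1, 0) [-x clear] — {base_plate, bracket, bushing, gear, housing, pin, spacer}
8. cover@(-2, 0) [+y clear] — {base_plate, bracket, bushing, cover, gear, housing, pin, spacer}
9. cap@(-2, -1) [-x clear] — {base_plate, bracket, bushing, cap, cover, gear, housing, pin, spacer}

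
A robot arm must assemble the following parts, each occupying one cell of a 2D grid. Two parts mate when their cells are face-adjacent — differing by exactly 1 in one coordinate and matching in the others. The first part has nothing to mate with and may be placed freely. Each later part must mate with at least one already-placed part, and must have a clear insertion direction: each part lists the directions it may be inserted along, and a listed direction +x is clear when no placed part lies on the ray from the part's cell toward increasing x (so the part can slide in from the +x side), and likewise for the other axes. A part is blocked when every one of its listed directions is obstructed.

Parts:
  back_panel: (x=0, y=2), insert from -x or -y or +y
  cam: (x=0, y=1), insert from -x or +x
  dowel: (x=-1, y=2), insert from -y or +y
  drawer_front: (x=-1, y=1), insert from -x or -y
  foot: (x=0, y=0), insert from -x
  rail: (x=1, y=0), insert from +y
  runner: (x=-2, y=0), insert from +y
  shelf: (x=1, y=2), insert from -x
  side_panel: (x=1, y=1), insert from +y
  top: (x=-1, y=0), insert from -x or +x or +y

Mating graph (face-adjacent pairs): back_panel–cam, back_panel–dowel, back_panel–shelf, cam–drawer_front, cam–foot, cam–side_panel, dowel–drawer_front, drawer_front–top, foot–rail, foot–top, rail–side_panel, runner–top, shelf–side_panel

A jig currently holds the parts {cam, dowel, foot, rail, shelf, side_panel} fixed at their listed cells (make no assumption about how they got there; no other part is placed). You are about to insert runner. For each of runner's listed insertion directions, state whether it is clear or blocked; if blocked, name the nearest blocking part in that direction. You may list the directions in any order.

+y: ray from runner(-2, 0) has no placed part ⇒ clear

+y: clear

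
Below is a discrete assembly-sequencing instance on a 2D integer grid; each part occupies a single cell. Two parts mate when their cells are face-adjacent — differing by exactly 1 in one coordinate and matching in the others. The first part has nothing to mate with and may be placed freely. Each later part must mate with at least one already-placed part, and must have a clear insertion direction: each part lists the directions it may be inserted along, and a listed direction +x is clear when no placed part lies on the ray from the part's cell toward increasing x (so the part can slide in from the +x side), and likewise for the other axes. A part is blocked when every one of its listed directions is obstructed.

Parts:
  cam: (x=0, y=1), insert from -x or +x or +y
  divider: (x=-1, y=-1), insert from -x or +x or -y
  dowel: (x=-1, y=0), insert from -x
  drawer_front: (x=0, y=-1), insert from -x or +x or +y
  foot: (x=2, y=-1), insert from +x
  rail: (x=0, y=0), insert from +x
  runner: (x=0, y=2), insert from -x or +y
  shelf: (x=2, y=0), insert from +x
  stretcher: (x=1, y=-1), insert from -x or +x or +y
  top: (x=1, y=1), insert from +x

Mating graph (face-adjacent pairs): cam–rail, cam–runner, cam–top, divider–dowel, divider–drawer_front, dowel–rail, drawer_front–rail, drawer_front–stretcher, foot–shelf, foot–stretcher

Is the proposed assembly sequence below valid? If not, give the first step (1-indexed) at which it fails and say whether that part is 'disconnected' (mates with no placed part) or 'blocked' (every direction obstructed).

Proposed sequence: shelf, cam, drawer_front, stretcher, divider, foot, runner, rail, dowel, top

1. shelf@(2, 0) [+x clear] — {shelf}
2. cam@(0, 1) — no placed neighbour ⇒ disconnected

Invalid at step 2 (disconnected)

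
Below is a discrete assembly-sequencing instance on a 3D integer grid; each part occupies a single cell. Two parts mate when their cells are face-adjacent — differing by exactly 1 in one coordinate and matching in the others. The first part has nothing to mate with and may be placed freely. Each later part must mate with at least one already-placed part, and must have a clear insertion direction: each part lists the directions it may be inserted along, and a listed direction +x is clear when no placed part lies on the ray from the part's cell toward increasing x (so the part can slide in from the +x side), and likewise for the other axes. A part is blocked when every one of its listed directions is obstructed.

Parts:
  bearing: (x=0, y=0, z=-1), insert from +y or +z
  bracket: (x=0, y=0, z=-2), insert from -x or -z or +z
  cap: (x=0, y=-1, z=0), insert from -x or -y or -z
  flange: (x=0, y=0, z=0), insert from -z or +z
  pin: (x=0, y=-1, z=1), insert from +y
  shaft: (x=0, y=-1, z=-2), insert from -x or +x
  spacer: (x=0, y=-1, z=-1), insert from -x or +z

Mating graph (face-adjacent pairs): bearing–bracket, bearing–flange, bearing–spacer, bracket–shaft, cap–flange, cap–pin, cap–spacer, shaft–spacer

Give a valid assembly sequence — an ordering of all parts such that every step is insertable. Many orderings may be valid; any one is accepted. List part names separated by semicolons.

cap; pin; spacer; shaft; flange; bearing; bracket

1. cap@(0, -1, 0) [-x clear] — {cap}
2. pin@(0, -1, 1) [+y clear] — {cap, pin}
3. spacer@(0, -1, -1) [-x clear] — {cap, pin, spacer}
4. shaft@(0, -1, -2) [-x clear] — {cap, pin, shaft, spacer}
5. flange@(0, 0, 0) [-z clear] — {cap, flange, pin, shaft, spacer}
6. bearing@(0, 0, -1) [+y clear] — {bearing, cap, flange, pin, shaft, spacer}
7. bracket@(0, 0, -2) [-x clear] — {bearing, bracket, cap, flange, pin, shaft, spacer}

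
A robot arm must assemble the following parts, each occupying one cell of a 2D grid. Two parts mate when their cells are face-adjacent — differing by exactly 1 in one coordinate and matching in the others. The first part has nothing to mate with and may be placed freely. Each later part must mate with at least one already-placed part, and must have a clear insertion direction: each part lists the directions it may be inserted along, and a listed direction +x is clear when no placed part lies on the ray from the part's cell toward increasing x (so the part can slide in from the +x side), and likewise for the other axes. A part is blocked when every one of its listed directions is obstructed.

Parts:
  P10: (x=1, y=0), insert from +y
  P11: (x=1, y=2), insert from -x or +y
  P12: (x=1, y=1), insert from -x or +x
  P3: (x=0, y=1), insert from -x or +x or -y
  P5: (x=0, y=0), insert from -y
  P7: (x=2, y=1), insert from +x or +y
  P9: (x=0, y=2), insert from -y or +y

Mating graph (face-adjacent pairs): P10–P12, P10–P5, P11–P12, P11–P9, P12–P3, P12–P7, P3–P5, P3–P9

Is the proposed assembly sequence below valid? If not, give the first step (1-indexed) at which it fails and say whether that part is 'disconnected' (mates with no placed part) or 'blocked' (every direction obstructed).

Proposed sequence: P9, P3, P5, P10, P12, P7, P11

1. P9@(0, 2) [-y clear] — {P9}
2. P3@(0, 1) [-x clear] — {P3, P9}
3. P5@(0, 0) [-y clear] — {P3, P5, P9}
4. P10@(1, 0) [+y clear] — {P10, P3, P5, P9}
5. P12@(1, 1) [+x clear] — {P10, P12, P3, P5, P9}
6. P7@(2, 1) [+x clear] — {P10, P12, P3, P5, P7, P9}
7. P11@(1, 2) [+y clear] — {P10, P11, P12, P3, P5, P7, P9}

Valid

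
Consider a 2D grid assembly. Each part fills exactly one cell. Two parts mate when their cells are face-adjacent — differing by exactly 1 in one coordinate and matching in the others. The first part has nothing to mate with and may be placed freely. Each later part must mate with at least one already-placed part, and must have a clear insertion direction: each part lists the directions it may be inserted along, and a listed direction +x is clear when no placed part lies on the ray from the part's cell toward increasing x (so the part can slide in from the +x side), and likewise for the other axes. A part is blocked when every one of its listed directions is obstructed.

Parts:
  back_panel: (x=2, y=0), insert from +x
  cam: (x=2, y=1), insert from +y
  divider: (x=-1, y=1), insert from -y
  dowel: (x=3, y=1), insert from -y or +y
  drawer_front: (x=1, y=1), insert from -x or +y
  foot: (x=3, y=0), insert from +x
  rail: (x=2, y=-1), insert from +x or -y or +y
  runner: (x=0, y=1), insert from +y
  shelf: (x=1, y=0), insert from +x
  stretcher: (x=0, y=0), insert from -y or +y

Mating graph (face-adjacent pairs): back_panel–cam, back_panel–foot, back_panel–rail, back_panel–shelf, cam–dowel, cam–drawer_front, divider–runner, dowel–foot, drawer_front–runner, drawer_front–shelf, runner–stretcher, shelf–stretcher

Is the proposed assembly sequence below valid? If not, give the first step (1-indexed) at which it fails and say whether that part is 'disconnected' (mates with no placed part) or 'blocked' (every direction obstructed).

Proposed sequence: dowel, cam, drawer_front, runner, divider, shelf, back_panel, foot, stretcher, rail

1. dowel@(3, 1) [-y clear] — {dowel}
2. cam@(2, 1) [+y clear] — {cam, dowel}
3. drawer_front@(1, 1) [-x clear] — {cam, dowel, drawer_front}
4. runner@(0, 1) [+y clear] — {cam, dowel, drawer_front, runner}
5. divider@(-1, 1) [-y clear] — {cam, divider, dowel, drawer_front, runner}
6. shelf@(1, 0) [+x clear] — {cam, divider, dowel, drawer_front, runner, shelf}
7. back_panel@(2, 0) [+x clear] — {back_panel, cam, divider, dowel, drawer_front, runner, shelf}
8. foot@(3, 0) [+x clear] — {back_panel, cam, divider, dowel, drawer_front, foot, runner, shelf}
9. stretcher@(0, 0) [-y clear] — {back_panel, cam, divider, dowel, drawer_front, foot, runner, shelf, stretcher}
10. rail@(2, -1) [+x clear] — {back_panel, cam, divider, dowel, drawer_front, foot, rail, runner, shelf, stretcher}

Valid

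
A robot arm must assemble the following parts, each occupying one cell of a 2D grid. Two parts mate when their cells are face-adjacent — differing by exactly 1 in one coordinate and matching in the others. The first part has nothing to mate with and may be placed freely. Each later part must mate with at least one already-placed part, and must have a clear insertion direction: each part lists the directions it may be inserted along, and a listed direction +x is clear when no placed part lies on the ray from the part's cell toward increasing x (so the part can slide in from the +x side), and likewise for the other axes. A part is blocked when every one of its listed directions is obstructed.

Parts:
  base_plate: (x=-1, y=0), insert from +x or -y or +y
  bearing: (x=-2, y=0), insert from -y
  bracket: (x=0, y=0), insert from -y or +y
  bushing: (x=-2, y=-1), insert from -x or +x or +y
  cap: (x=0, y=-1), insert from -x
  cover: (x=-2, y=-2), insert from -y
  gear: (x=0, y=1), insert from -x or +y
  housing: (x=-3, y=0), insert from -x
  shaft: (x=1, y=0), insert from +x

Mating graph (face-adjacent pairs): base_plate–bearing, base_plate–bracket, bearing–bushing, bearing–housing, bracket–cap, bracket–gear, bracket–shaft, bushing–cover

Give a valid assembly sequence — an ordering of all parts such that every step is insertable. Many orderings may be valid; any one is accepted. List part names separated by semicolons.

1. shaft@(1, 0) [+x clear] — {shaft}
2. bracket@(0, 0) [-y clear] — {bracket, shaft}
3. base_plate@(-1, 0) [-y clear] — {base_plate, bracket, shaft}
4. bearing@(-2, 0) [-y clear] — {base_plate, bearing, bracket, shaft}
5. gear@(0, 1) [-x clear] — {base_plate, bearing, bracket, gear, shaft}
6. housing@(-3, 0) [-x clear] — {base_plate, bearing, bracket, gear, housing, shaft}
7. cap@(0, -1) [-x clear] — {base_plate, bearing, bracket, cap, gear, housing, shaft}
8. bushing@(-2, -1) [-x clear] — {base_plate, bearing, bracket, bushing, cap, gear, housing, shaft}
9. cover@(-2, -2) [-y clear] — {base_plate, bearing, bracket, bushing, cap, cover, gear, housing, shaft}

shaft; bracket; base_plate; bearing; gear; housing; cap; bushing; cover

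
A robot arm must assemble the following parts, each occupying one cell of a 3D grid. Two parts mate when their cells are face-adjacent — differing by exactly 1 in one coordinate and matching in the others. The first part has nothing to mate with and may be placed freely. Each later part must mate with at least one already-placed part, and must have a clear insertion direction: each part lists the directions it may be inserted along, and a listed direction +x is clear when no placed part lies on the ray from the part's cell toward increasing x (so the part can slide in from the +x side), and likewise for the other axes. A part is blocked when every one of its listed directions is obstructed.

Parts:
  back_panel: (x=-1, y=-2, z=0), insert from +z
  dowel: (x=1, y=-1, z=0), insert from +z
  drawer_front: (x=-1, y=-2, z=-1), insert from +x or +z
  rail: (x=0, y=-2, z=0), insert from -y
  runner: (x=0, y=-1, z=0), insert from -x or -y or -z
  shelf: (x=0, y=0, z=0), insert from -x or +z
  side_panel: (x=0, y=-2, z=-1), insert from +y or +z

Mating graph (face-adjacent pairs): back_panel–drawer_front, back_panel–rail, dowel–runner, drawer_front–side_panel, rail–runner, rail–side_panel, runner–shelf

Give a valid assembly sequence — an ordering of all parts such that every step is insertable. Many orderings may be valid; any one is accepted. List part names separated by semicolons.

dowel; runner; shelf; rail; side_panel; drawer_front; back_panel

1. dowel@(1, -1, 0) [+z clear] — {dowel}
2. runner@(0, -1, 0) [-x clear] — {dowel, runner}
3. shelf@(0, 0, 0) [-x clear] — {dowel, runner, shelf}
4. rail@(0, -2, 0) [-y clear] — {dowel, rail, runner, shelf}
5. side_panel@(0, -2, -1) [+y clear] — {dowel, rail, runner, shelf, side_panel}
6. drawer_front@(-1, -2, -1) [+z clear] — {dowel, drawer_front, rail, runner, shelf, side_panel}
7. back_panel@(-1, -2, 0) [+z clear] — {back_panel, dowel, drawer_front, rail, runner, shelf, side_panel}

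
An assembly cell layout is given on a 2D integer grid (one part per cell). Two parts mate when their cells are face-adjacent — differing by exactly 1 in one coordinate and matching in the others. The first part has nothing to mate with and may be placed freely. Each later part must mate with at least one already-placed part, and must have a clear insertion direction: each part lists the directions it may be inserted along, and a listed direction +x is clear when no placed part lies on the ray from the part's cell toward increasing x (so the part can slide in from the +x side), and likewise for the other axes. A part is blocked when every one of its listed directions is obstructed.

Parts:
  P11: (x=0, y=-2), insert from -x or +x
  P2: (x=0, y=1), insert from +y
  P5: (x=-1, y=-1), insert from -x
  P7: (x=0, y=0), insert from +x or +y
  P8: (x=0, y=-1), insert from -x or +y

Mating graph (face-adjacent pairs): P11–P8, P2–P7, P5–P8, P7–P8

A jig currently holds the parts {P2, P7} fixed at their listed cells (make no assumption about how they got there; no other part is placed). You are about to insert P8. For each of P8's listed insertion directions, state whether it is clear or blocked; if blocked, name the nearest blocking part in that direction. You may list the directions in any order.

+y: blocked by P7; -x: clear

-x: ray from P8(0, -1) has no placed part ⇒ clear
+y: nearest on ray is P7@(0, 0) ⇒ blocked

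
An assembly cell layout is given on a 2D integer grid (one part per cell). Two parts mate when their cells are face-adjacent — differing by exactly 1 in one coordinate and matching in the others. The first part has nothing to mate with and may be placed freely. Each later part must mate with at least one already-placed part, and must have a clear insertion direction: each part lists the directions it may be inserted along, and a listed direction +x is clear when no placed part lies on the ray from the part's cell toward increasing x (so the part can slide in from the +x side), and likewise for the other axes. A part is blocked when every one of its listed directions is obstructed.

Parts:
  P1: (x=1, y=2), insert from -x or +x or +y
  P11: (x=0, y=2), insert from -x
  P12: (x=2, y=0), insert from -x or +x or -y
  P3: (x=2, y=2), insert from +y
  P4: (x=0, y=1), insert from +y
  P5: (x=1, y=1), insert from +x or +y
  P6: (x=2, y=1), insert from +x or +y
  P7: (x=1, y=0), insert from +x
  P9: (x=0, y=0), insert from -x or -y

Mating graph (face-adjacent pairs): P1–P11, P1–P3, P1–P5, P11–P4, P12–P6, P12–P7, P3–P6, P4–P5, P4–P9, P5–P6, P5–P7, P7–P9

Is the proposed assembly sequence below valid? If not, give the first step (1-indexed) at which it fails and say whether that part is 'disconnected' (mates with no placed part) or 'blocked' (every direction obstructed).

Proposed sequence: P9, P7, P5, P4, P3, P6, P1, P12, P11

1. P9@(0, 0) [-x clear] — {P9}
2. P7@(1, 0) [+x clear] — {P7, P9}
3. P5@(1, 1) [+x clear] — {P5, P7, P9}
4. P4@(0, 1) [+y clear] — {P4, P5, P7, P9}
5. P3@(2, 2) — no placed neighbour ⇒ disconnected

Invalid at step 5 (disconnected)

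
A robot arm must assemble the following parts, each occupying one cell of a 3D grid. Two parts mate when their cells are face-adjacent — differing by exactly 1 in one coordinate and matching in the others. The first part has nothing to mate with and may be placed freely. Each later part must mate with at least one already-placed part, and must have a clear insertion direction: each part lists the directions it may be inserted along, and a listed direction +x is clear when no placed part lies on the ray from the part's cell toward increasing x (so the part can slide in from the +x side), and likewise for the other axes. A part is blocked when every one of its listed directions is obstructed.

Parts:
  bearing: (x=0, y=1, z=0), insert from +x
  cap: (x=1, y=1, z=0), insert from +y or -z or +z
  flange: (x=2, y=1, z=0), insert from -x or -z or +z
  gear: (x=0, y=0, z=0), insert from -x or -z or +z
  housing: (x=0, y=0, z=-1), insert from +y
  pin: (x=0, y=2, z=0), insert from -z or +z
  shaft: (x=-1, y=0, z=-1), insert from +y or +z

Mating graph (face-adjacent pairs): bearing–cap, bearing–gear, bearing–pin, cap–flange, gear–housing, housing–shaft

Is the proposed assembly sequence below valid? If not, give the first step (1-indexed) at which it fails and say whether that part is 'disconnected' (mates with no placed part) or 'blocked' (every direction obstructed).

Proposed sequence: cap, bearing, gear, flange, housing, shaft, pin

1. cap@(1, 1, 0) [+y clear] — {cap}
2. bearing@(0, 1, 0) — +x all obstructed ⇒ blocked

Invalid at step 2 (blocked)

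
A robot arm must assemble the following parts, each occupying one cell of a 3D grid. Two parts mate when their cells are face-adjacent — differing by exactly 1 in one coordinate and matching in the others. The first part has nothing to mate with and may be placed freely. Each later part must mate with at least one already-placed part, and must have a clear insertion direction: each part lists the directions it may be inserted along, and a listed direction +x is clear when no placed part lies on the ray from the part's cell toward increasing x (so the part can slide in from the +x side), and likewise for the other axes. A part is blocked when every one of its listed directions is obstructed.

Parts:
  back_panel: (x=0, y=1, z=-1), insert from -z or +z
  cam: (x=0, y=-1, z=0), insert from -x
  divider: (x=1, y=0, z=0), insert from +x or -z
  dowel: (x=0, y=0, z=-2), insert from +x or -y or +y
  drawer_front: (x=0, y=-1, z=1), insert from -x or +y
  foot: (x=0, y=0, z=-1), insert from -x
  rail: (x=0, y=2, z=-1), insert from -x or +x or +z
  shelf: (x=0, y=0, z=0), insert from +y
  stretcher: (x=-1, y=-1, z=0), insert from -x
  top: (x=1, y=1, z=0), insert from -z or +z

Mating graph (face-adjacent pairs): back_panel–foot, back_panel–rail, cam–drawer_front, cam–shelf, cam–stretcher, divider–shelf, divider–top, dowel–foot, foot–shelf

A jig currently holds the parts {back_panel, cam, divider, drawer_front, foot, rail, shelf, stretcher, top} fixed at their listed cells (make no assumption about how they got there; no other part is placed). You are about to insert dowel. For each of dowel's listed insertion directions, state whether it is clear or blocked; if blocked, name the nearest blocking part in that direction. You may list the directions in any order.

+x: clear; +y: clear; -y: clear

+x: ray from dowel(0, 0, -2) has no placed part ⇒ clear
-y: ray from dowel(0, 0, -2) has no placed part ⇒ clear
+y: ray from dowel(0, 0, -2) has no placed part ⇒ clear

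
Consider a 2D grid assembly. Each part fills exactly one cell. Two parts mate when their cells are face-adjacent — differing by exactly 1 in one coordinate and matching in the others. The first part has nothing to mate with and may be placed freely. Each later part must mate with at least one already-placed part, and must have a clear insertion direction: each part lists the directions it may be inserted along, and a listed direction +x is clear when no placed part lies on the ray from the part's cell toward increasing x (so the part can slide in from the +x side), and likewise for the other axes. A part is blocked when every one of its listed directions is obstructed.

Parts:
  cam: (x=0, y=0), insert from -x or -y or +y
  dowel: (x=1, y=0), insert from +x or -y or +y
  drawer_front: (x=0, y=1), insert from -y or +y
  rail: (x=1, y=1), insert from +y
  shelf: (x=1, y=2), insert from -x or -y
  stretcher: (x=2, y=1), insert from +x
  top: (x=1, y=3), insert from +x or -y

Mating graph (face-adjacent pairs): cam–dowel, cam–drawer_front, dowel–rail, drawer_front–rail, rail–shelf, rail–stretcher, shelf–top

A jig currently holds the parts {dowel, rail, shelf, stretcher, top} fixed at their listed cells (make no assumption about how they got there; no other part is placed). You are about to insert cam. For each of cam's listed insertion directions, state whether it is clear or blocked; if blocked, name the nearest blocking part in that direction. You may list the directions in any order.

-x: ray from cam(0, 0) has no placed part ⇒ clear
-y: ray from cam(0, 0) has no placed part ⇒ clear
+y: ray from cam(0, 0) has no placed part ⇒ clear

+y: clear; -x: clear; -y: clear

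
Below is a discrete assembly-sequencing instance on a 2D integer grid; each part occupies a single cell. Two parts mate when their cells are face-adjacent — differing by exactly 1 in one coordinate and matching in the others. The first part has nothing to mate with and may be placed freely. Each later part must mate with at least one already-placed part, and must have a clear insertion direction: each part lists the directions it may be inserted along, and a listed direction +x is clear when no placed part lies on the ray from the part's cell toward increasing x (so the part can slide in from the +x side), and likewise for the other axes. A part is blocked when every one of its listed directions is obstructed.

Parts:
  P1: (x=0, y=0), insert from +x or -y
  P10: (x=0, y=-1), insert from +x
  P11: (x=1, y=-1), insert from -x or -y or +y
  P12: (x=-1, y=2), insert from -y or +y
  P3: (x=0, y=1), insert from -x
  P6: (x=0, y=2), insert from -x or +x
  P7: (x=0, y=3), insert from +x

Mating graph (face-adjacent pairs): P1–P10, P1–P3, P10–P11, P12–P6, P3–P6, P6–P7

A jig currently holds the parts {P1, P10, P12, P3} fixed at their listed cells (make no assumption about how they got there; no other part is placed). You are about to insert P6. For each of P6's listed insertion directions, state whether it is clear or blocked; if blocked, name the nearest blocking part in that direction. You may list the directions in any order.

+x: clear; -x: blocked by P12

-x: nearest on ray is P12@(-1, 2) ⇒ blocked
+x: ray from P6(0, 2) has no placed part ⇒ clear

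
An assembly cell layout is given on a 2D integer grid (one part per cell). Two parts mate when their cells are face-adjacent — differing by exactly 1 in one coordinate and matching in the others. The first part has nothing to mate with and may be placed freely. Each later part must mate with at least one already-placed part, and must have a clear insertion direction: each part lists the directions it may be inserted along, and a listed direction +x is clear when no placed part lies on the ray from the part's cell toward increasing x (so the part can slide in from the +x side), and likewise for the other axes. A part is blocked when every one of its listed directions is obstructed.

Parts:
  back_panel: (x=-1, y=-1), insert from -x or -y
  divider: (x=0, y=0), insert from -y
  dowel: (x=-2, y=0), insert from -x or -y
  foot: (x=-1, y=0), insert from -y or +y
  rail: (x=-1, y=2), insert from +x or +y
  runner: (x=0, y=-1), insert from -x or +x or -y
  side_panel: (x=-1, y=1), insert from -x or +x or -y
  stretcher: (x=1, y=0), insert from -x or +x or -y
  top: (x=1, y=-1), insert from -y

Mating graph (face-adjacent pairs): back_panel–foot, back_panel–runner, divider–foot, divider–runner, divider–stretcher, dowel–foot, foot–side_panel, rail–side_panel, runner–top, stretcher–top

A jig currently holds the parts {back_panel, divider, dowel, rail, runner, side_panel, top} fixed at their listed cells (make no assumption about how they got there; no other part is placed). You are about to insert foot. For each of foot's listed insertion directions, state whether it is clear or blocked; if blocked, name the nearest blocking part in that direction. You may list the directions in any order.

+y: blocked by side_panel; -y: blocked by back_panel

-y: nearest on ray is back_panel@(-1, -1) ⇒ blocked
+y: nearest on ray is side_panel@(-1, 1) ⇒ blocked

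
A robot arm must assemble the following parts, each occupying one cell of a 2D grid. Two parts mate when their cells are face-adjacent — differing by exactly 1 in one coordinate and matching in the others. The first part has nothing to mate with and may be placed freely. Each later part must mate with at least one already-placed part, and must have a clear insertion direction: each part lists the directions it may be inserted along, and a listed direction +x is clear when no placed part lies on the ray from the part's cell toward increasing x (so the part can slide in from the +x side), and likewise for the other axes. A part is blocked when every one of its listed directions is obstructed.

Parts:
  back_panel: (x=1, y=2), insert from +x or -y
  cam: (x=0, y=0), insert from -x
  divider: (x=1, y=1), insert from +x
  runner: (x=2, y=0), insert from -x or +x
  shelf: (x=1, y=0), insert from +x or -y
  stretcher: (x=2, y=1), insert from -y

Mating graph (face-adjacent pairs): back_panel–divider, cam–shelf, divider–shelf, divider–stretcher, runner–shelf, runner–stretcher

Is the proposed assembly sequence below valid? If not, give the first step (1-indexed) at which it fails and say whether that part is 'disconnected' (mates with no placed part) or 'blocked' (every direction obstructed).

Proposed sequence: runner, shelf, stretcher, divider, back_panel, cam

1. runner@(2, 0) [-x clear] — {runner}
2. shelf@(1, 0) [-y clear] — {runner, shelf}
3. stretcher@(2, 1) — -y all obstructed ⇒ blocked

Invalid at step 3 (blocked)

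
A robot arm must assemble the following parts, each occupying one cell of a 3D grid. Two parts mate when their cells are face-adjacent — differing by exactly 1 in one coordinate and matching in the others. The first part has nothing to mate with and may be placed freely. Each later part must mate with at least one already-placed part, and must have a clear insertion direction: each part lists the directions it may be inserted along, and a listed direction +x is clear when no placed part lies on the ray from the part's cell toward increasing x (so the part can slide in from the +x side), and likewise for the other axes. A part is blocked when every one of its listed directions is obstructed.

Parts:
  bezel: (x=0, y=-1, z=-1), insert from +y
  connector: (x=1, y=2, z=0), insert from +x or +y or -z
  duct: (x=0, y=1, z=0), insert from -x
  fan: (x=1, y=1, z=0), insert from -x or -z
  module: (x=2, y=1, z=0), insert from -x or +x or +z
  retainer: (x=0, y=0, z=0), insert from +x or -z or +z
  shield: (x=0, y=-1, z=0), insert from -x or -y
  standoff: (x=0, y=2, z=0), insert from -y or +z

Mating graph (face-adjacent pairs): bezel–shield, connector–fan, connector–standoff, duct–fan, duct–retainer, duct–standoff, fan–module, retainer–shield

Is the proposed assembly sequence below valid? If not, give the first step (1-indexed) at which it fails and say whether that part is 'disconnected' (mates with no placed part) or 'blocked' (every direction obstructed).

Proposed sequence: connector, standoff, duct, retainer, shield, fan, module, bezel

Valid

1. connector@(1, 2, 0) [+x clear] — {connector}
2. standoff@(0, 2, 0) [-y clear] — {connector, standoff}
3. duct@(0, 1, 0) [-x clear] — {connector, duct, standoff}
4. retainer@(0, 0, 0) [+x clear] — {connector, duct, retainer, standoff}
5. shield@(0, -1, 0) [-x clear] — {connector, duct, retainer, shield, standoff}
6. fan@(1, 1, 0) [-z clear] — {connector, duct, fan, retainer, shield, standoff}
7. module@(2, 1, 0) [+x clear] — {connector, duct, fan, module, retainer, shield, standoff}
8. bezel@(0, -1, -1) [+y clear] — {bezel, connector, duct, fan, module, retainer, shield, standoff}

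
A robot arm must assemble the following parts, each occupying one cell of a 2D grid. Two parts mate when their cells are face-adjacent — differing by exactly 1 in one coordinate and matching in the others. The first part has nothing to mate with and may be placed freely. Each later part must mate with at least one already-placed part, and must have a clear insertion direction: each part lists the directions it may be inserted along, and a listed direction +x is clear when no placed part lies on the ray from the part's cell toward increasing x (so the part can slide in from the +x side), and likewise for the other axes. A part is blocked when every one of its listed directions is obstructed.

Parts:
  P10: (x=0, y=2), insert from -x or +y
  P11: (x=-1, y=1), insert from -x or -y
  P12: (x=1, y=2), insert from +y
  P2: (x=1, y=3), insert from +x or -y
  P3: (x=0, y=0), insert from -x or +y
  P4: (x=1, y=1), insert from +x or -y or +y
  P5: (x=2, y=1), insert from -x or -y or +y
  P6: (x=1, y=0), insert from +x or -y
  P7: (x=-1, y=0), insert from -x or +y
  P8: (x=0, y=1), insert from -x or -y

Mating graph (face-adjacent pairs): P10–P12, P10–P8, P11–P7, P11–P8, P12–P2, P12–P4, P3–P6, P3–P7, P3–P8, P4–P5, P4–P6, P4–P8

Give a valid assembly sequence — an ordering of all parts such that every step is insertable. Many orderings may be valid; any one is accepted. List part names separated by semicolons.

P3; P6; P7; P8; P10; P4; P5; P12; P2; P11

1. P3@(0, 0) [-x clear] — {P3}
2. P6@(1, 0) [+x clear] — {P3, P6}
3. P7@(-1, 0) [-x clear] — {P3, P6, P7}
4. P8@(0, 1) [-x clear] — {P3, P6, P7, P8}
5. P10@(0, 2) [-x clear] — {P10, P3, P6, P7, P8}
6. P4@(1, 1) [+x clear] — {P10, P3, P4, P6, P7, P8}
7. P5@(2, 1) [-y clear] — {P10, P3, P4, P5, P6, P7, P8}
8. P12@(1, 2) [+y clear] — {P10, P12, P3, P4, P5, P6, P7, P8}
9. P2@(1, 3) [+x clear] — {P10, P12, P2, P3, P4, P5, P6, P7, P8}
10. P11@(-1, 1) [-x clear] — {P10, P11, P12, P2, P3, P4, P5, P6, P7, P8}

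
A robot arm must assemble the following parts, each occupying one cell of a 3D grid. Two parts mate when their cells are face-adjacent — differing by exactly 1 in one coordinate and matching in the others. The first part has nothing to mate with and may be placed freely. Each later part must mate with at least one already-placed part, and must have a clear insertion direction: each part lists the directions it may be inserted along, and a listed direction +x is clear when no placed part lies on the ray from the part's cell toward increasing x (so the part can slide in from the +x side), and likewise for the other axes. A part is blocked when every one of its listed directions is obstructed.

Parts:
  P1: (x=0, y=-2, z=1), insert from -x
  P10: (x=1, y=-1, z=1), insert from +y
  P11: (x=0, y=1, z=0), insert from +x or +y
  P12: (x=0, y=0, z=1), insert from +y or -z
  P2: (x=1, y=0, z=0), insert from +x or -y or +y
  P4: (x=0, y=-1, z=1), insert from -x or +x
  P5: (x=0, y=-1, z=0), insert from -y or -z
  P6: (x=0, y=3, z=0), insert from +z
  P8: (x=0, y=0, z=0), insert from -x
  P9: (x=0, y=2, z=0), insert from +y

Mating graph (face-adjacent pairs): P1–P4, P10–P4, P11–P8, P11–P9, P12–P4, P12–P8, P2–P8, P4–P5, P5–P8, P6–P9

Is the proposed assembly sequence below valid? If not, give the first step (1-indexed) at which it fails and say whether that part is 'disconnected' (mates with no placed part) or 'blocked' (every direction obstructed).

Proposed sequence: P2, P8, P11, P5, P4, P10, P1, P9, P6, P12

1. P2@(1, 0, 0) [+x clear] — {P2}
2. P8@(0, 0, 0) [-x clear] — {P2, P8}
3. P11@(0, 1, 0) [+x clear] — {P11, P2, P8}
4. P5@(0, -1, 0) [-y clear] — {P11, P2, P5, P8}
5. P4@(0, -1, 1) [-x clear] — {P11, P2, P4, P5, P8}
6. P10@(1, -1, 1) [+y clear] — {P10, P11, P2, P4, P5, P8}
7. P1@(0, -2, 1) [-x clear] — {P1, P10, P11, P2, P4, P5, P8}
8. P9@(0, 2, 0) [+y clear] — {P1, P10, P11, P2, P4, P5, P8, P9}
9. P6@(0, 3, 0) [+z clear] — {P1, P10, P11, P2, P4, P5, P6, P8, P9}
10. P12@(0, 0, 1) [+y clear] — {P1, P10, P11, P12, P2, P4, P5, P6, P8, P9}

Valid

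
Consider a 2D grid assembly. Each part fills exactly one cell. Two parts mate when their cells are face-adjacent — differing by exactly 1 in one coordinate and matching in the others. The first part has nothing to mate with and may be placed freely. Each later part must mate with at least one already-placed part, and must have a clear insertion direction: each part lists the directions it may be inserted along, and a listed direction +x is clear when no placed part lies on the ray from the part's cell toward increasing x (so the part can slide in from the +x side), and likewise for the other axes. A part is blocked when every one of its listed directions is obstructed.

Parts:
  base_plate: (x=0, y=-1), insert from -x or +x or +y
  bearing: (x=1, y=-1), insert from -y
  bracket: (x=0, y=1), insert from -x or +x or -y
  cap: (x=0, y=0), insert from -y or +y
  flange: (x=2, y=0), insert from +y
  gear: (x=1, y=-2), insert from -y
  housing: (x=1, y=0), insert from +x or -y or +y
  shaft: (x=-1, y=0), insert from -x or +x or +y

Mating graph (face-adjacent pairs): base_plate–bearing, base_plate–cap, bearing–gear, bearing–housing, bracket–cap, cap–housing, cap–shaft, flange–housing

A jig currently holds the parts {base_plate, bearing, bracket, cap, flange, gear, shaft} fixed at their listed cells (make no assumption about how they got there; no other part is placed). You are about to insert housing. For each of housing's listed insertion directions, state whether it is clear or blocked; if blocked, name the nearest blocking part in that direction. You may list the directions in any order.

+x: nearest on ray is flange@(2, 0) ⇒ blocked
-y: nearest on ray is bearing@(1, -1) ⇒ blocked
+y: ray from housing(1, 0) has no placed part ⇒ clear

+x: blocked by flange; +y: clear; -y: blocked by bearing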